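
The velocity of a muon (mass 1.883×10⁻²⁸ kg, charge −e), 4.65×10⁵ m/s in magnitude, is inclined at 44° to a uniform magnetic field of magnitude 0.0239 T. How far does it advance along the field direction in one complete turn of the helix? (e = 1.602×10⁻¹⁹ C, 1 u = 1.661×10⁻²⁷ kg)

v∥ = v cosθ = 4.65×10⁵·cos44° ≈ 3.345×10⁵ m/s.
T = 2πm/(|q|B) = 2π(1.883×10⁻²⁸)/((1.602×10⁻¹⁹)(0.0239)) ≈ 3.090×10⁻⁷ s.
pitch = v∥ T = (3.345×10⁵)(3.090×10⁻⁷) ≈ 0.103 m.

p ≈ 0.103 m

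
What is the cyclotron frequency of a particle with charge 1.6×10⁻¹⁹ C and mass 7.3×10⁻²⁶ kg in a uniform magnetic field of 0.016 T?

f = |q|B/(2πm).
f = (1.6×10⁻¹⁹)(0.016)/(2π·7.3×10⁻²⁶) ≈ 5600 Hz.

f ≈ 5600 Hz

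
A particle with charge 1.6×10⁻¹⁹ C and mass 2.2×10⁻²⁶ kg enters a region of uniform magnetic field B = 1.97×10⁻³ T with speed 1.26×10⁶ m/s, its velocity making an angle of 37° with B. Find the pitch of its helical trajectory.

v∥ = v cosθ = 1.26×10⁶·cos37° ≈ 1.006×10⁶ m/s.
T = 2πm/(|q|B) = 2π(2.2×10⁻²⁶)/((1.6×10⁻¹⁹)(1.97×10⁻³)) ≈ 4.385×10⁻⁴ s.
pitch = v∥ T = (1.006×10⁶)(4.385×10⁻⁴) ≈ 441 m.

p ≈ 441 m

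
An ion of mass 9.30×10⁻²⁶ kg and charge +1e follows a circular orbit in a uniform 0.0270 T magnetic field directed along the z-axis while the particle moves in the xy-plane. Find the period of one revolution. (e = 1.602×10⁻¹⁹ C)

The cyclotron period depends only on m, q, B: T = 2πm/(|q|B).
T = 2π(9.30×10⁻²⁶)/((1.602×10⁻¹⁹)(0.0270)) ≈ 1.35×10⁻⁴ s.

T ≈ 1.35×10⁻⁴ s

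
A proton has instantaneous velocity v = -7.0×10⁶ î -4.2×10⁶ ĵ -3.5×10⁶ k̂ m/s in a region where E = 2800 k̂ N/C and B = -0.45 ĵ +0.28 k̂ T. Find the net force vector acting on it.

F ≈ (-4.41×10⁻¹³, 3.14×10⁻¹³, 5.05×10⁻¹³) N

v×B = (-2.75×10⁶, 1.96×10⁶, 3.15×10⁶) N/C.
E + v×B = (-2.75×10⁶, 1.96×10⁶, 3.15×10⁶) N/C.
F = q(E + v×B) = (1.602×10⁻¹⁹ C)·(-2.75×10⁶, 1.96×10⁶, 3.15×10⁶) = (-4.41×10⁻¹³, 3.14×10⁻¹³, 5.05×10⁻¹³) N.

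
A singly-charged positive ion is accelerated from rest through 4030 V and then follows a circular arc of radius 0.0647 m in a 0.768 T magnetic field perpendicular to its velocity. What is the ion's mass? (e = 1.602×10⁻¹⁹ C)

m ≈ 4.91×10⁻²⁶ kg

Combine |q|V = ½mv² and r = mv/(|q|B): eliminate v to get m = qB²r²/(2V).
m = (1.602×10⁻¹⁹)(0.768)²(0.0647)²/(2·4030) ≈ 4.91×10⁻²⁶ kg.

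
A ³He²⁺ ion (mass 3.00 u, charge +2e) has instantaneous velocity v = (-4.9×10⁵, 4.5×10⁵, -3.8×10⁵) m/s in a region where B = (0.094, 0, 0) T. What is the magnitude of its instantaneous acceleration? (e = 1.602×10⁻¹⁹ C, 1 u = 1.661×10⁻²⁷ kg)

|a| ≈ 3.56×10¹² m/s²

v×B = (0, -3.57×10⁴, -4.23×10⁴) N/C.
F = q v×B = (3.204×10⁻¹⁹ C)·(0, -3.57×10⁴, -4.23×10⁴) = (0, -1.14×10⁻¹⁴, -1.36×10⁻¹⁴) N.
|a| = |F|/m = 1.774×10⁻¹⁴/4.983×10⁻²⁷ ≈ 3.56×10¹² m/s².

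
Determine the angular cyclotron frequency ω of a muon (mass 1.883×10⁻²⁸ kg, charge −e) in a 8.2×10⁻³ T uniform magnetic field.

ω = |q|B/m.
ω = (1.602×10⁻¹⁹)(8.2×10⁻³)/1.883×10⁻²⁸ ≈ 7.0×10⁶ rad/s.

ω ≈ 7.0×10⁶ rad/s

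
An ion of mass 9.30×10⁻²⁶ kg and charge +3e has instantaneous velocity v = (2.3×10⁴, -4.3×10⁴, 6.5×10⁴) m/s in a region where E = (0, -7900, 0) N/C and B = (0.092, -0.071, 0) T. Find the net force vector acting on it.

F ≈ (2.22×10⁻¹⁵, -9.23×10⁻¹⁶, 1.12×10⁻¹⁵) N

v×B = (4620, 5980, 2320) N/C.
E + v×B = (4620, -1920, 2320) N/C.
F = q(E + v×B) = (4.806×10⁻¹⁹ C)·(4620, -1920, 2320) = (2.22×10⁻¹⁵, -9.23×10⁻¹⁶, 1.12×10⁻¹⁵) N.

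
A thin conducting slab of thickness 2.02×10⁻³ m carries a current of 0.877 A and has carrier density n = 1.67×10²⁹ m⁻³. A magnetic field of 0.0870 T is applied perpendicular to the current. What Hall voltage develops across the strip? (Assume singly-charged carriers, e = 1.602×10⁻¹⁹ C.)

V_H ≈ 1.41×10⁻⁹ V

V_H = IB/(n e t).
V_H = (0.877)(0.0870)/((1.67×10²⁹)(1.602×10⁻¹⁹)(2.02×10⁻³)) ≈ 1.41×10⁻⁹ V.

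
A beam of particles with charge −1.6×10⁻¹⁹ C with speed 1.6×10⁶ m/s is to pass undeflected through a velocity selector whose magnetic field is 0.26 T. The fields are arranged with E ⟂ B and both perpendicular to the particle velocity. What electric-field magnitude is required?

E = 4.2×10⁵ V/m

For straight-line motion qE = qvB, so E = vB.
E = 1.6×10⁶ × 0.26 = 4.2×10⁵ V/m.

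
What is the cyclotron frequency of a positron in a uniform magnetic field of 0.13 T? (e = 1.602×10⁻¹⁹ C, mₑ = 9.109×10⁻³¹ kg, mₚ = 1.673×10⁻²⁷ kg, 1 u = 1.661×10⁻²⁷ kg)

f = |q|B/(2πm).
f = (1.602×10⁻¹⁹)(0.13)/(2π·9.109×10⁻³¹) ≈ 3.6×10⁹ Hz.

f ≈ 3.6×10⁹ Hz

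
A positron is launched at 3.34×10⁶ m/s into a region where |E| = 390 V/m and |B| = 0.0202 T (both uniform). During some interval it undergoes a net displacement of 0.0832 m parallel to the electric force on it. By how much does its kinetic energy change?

ΔKE ≈ 5.20×10⁻¹⁸ J

The magnetic force is always ⟂ v and does no work; only the electric force changes KE.
ΔKE = F_E · d = |q|E d = (1.602×10⁻¹⁹)(390)(0.0832) ≈ 5.20×10⁻¹⁸ J.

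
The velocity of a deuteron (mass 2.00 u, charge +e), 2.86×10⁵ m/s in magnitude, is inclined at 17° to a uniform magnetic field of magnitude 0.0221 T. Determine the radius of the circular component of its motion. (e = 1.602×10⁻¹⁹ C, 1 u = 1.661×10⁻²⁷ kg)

r ≈ 0.0785 m

v⊥ = v sinθ = 2.86×10⁵·sin17° ≈ 8.362×10⁴ m/s.
r = m v⊥/(|q|B) = (3.322×10⁻²⁷)(8.362×10⁴)/((1.602×10⁻¹⁹)(0.0221)) ≈ 0.0785 m.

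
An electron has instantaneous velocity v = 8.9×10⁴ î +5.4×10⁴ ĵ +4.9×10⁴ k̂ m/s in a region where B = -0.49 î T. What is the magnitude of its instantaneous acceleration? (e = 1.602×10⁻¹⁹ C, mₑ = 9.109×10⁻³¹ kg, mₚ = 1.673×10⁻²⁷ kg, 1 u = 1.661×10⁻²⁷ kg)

v×B = (0, -2.40×10⁴, 2.65×10⁴) N/C.
F = q v×B = (−1.602×10⁻¹⁹ C)·(0, -2.40×10⁴, 2.65×10⁴) = (0, 3.85×10⁻¹⁵, -4.24×10⁻¹⁵) N.
|a| = |F|/m = 5.724×10⁻¹⁵/9.109×10⁻³¹ ≈ 6.28×10¹⁵ m/s².

|a| ≈ 6.28×10¹⁵ m/s²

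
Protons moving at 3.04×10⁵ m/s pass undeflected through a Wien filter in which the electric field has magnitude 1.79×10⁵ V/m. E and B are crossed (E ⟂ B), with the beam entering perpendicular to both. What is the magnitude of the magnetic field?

Balance of forces in the selector: qE = qvB ⇒ B = E/v.
B = 1.79×10⁵/3.04×10⁵ = 0.589 T.

B = 0.589 T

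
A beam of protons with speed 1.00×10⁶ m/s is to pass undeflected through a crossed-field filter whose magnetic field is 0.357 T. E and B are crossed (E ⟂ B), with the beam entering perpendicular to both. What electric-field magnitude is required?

For straight-line motion qE = qvB, so E = vB.
E = 1.00×10⁶ × 0.357 = 3.57×10⁵ V/m.

E = 3.57×10⁵ V/m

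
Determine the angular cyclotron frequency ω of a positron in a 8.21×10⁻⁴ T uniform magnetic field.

ω ≈ 1.44×10⁸ rad/s

ω = |q|B/m.
ω = (1.602×10⁻¹⁹)(8.21×10⁻⁴)/9.109×10⁻³¹ ≈ 1.44×10⁸ rad/s.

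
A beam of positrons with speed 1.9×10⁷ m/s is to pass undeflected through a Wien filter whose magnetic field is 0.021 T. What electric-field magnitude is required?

E = 4.0×10⁵ V/m

For straight-line motion qE = qvB, so E = vB.
E = 1.9×10⁷ × 0.021 = 4.0×10⁵ V/m.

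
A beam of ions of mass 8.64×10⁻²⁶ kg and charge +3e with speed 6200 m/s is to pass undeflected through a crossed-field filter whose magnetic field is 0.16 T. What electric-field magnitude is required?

E = 990 V/m

For straight-line motion qE = qvB, so E = vB.
E = 6200 × 0.16 = 990 V/m.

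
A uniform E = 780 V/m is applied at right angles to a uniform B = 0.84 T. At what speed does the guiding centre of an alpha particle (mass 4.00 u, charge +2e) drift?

The E×B drift speed is v_d = E/B.
v_d = 780/0.84 = 930 m/s.

v_d ≈ 930 m/s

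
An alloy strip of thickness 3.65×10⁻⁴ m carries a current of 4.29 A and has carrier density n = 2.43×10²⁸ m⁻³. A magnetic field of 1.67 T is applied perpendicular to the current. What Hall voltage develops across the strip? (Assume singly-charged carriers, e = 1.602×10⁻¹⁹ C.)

V_H = IB/(n e t).
V_H = (4.29)(1.67)/((2.43×10²⁸)(1.602×10⁻¹⁹)(3.65×10⁻⁴)) ≈ 5.04×10⁻⁶ V.

V_H ≈ 5.04×10⁻⁶ V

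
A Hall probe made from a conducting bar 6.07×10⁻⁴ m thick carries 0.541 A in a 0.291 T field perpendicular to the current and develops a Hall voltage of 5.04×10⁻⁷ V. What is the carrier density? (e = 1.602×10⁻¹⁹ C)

From V_H = IB/(n e t), n = IB/(V_H e t).
n = (0.541)(0.291)/((5.04×10⁻⁷)(1.602×10⁻¹⁹)(6.07×10⁻⁴)) ≈ 3.21×10²⁷ m⁻³.

n ≈ 3.21×10²⁷ m⁻³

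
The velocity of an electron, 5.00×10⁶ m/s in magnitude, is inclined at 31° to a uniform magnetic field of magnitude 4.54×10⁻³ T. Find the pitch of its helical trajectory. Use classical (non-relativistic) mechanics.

v∥ = v cosθ = 5.00×10⁶·cos31° ≈ 4.286×10⁶ m/s.
T = 2πm/(|q|B) = 2π(9.109×10⁻³¹)/((1.602×10⁻¹⁹)(4.54×10⁻³)) ≈ 7.869×10⁻⁹ s.
pitch = v∥ T = (4.286×10⁶)(7.869×10⁻⁹) ≈ 0.0337 m.

p ≈ 0.0337 m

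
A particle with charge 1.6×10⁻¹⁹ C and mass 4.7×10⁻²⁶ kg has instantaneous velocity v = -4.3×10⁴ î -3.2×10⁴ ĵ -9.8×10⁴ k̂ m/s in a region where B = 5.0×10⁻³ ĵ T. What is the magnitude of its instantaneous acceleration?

v×B = (490, 0, -215) N/C.
F = q v×B = (1.6×10⁻¹⁹ C)·(490, 0, -215) = (7.84×10⁻¹⁷, 0, -3.44×10⁻¹⁷) N.
|a| = |F|/m = 8.561×10⁻¹⁷/4.7×10⁻²⁶ ≈ 1.82×10⁹ m/s².

|a| ≈ 1.82×10⁹ m/s²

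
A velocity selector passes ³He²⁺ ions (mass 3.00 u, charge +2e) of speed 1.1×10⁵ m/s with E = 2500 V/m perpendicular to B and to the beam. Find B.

B = 0.023 T

Balance of forces in the selector: qE = qvB ⇒ B = E/v.
B = 2500/1.1×10⁵ = 0.023 T.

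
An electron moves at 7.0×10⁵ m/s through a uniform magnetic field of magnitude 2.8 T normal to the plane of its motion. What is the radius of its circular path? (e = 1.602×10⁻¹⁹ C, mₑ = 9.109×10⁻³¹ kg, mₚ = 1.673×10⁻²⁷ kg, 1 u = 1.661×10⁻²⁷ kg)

The magnetic force provides the centripetal force: |q|vB = mv²/r.
r = mv/(|q|B) = (9.109×10⁻³¹)(7.0×10⁵)/((1.602×10⁻¹⁹)(2.8)) ≈ 1.4×10⁻⁶ m.

r ≈ 1.4×10⁻⁶ m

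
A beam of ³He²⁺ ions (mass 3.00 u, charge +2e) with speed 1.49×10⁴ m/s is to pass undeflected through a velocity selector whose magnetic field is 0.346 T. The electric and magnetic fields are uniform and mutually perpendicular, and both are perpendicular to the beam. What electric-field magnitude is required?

For straight-line motion qE = qvB, so E = vB.
E = 1.49×10⁴ × 0.346 = 5160 V/m.

E = 5160 V/m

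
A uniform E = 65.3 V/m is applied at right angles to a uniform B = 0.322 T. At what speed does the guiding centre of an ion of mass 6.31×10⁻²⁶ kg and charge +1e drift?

The steady drift has the magnetic force balancing the electric force, so v_d = E/B.
v_d = 65.3/0.322 = 203 m/s.

v_d ≈ 203 m/s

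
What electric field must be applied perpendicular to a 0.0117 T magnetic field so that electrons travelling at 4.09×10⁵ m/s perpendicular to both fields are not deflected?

For straight-line motion qE = qvB, so E = vB.
E = 4.09×10⁵ × 0.0117 = 4790 V/m.

E = 4790 V/m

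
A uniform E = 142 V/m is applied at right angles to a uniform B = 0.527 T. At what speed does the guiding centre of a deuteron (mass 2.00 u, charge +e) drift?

v_d ≈ 269 m/s

In crossed fields the guiding centre drifts at v_d = |E×B|/B² = E/B, independent of charge and mass.
v_d = 142/0.527 = 269 m/s.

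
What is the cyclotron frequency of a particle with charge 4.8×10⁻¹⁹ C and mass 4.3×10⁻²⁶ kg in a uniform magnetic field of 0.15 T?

f ≈ 2.7×10⁵ Hz

f = |q|B/(2πm).
f = (4.8×10⁻¹⁹)(0.15)/(2π·4.3×10⁻²⁶) ≈ 2.7×10⁵ Hz.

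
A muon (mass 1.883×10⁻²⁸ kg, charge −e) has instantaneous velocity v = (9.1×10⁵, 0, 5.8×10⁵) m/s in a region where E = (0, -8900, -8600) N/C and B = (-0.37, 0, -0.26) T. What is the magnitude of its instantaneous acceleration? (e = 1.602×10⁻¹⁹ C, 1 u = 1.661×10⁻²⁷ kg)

|a| ≈ 1.33×10¹³ m/s²

v×B = (0, 2.20×10⁴, 0) N/C.
E + v×B = (0, 1.31×10⁴, -8600) N/C.
F = q(E + v×B) = (−1.602×10⁻¹⁹ C)·(0, 1.31×10⁴, -8600) = (0, -2.10×10⁻¹⁵, 1.38×10⁻¹⁵) N.
|a| = |F|/m = 2.510×10⁻¹⁵/1.883×10⁻²⁸ ≈ 1.33×10¹³ m/s².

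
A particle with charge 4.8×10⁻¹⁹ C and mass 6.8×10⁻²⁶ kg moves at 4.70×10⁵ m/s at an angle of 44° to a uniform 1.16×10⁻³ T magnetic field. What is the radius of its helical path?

v⊥ = v sinθ = 4.70×10⁵·sin44° ≈ 3.265×10⁵ m/s.
r = m v⊥/(|q|B) = (6.8×10⁻²⁶)(3.265×10⁵)/((4.8×10⁻¹⁹)(1.16×10⁻³)) ≈ 39.9 m.

r ≈ 39.9 m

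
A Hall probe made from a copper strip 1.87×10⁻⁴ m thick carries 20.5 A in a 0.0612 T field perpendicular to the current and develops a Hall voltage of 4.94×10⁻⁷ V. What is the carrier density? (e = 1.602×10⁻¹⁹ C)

From V_H = IB/(n e t), n = IB/(V_H e t).
n = (20.5)(0.0612)/((4.94×10⁻⁷)(1.602×10⁻¹⁹)(1.87×10⁻⁴)) ≈ 8.48×10²⁸ m⁻³.

n ≈ 8.48×10²⁸ m⁻³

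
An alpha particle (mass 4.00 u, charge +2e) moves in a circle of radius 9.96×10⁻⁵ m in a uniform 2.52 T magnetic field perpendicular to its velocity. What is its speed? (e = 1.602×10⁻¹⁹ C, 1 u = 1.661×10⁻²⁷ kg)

v ≈ 1.21×10⁴ m/s

From |q|vB = mv²/r, v = |q|Br/m.
v = (3.204×10⁻¹⁹)(2.52)(9.96×10⁻⁵)/6.644×10⁻²⁷ ≈ 1.21×10⁴ m/s.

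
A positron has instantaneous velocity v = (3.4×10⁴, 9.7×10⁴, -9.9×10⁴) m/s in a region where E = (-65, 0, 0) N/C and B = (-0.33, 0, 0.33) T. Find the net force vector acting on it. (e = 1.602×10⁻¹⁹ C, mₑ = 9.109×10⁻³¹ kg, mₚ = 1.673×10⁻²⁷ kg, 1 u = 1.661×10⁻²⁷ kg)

v×B = (3.20×10⁴, 2.14×10⁴, 3.20×10⁴) N/C.
E + v×B = (3.19×10⁴, 2.14×10⁴, 3.20×10⁴) N/C.
F = q(E + v×B) = (1.602×10⁻¹⁹ C)·(3.19×10⁴, 2.14×10⁴, 3.20×10⁴) = (5.12×10⁻¹⁵, 3.44×10⁻¹⁵, 5.13×10⁻¹⁵) N.

F ≈ (5.12×10⁻¹⁵, 3.44×10⁻¹⁵, 5.13×10⁻¹⁵) N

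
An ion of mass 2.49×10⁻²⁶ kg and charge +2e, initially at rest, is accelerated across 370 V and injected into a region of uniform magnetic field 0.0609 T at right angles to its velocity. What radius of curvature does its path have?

r ≈ 0.125 m

Acceleration: |q|V = ½mv² ⇒ v = √(2|q|V/m) = √(2·3.204×10⁻¹⁹·370/2.49×10⁻²⁶) ≈ 9.758×10⁴ m/s.
In the field: r = mv/(|q|B) = (2.49×10⁻²⁶)(9.758×10⁴)/((3.204×10⁻¹⁹)(0.0609)) ≈ 0.125 m.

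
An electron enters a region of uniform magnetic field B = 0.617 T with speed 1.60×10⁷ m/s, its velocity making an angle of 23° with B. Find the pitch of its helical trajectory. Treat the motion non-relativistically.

v∥ = v cosθ = 1.60×10⁷·cos23° ≈ 1.473×10⁷ m/s.
T = 2πm/(|q|B) = 2π(9.109×10⁻³¹)/((1.602×10⁻¹⁹)(0.617)) ≈ 5.790×10⁻¹¹ s.
pitch = v∥ T = (1.473×10⁷)(5.790×10⁻¹¹) ≈ 8.53×10⁻⁴ m.

p ≈ 8.53×10⁻⁴ m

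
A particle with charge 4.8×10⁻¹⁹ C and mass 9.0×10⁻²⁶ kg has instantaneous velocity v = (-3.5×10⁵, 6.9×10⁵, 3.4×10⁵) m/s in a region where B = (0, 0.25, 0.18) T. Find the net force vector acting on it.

F ≈ (1.88×10⁻¹⁴, 3.02×10⁻¹⁴, -4.20×10⁻¹⁴) N

v×B = (3.92×10⁴, 6.30×10⁴, -8.75×10⁴) N/C.
F = q v×B = (4.8×10⁻¹⁹ C)·(3.92×10⁴, 6.30×10⁴, -8.75×10⁴) = (1.88×10⁻¹⁴, 3.02×10⁻¹⁴, -4.20×10⁻¹⁴) N.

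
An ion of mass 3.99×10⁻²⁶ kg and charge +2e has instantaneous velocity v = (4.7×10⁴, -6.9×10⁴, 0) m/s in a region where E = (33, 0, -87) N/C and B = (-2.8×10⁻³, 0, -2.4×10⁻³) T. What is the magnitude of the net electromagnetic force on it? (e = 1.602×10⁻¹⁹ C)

|F| ≈ 1.16×10⁻¹⁶ N

v×B = (166, 113, -193) N/C.
E + v×B = (199, 113, -280) N/C.
F = q(E + v×B) = (3.204×10⁻¹⁹ C)·(199, 113, -280) = (6.36×10⁻¹⁷, 3.61×10⁻¹⁷, -8.98×10⁻¹⁷) N.
|F| = 1.16×10⁻¹⁶ N.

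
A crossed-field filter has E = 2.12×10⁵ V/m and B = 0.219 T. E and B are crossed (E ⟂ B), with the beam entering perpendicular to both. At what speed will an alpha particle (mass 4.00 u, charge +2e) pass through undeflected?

v = 9.68×10⁵ m/s

Zero net Lorentz force requires |qE| = |q v×B|, i.e. E = vB.
v = E/B = 2.12×10⁵/0.219 = 9.68×10⁵ m/s.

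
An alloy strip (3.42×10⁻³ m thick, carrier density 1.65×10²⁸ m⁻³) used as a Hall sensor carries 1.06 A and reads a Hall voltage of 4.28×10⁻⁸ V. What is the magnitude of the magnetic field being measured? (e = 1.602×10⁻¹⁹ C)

From V_H = IB/(n e t), B = V_H n e t / I.
B = (4.28×10⁻⁸)(1.65×10²⁸)(1.602×10⁻¹⁹)(3.42×10⁻³)/1.06 ≈ 0.365 T.

B ≈ 0.365 T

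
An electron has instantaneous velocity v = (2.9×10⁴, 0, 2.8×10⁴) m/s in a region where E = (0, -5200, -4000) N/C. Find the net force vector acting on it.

F ≈ (0, 8.33×10⁻¹⁶, 6.41×10⁻¹⁶) N

Only an electric field acts, so F = qE = (−1.602×10⁻¹⁹ C)·(0, -5200, -4000) = (0, 8.33×10⁻¹⁶, 6.41×10⁻¹⁶) N.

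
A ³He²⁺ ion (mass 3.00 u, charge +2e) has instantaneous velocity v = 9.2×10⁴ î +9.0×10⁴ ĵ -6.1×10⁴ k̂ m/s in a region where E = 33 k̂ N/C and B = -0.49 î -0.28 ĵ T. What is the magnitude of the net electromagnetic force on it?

v×B = (-1.71×10⁴, 2.99×10⁴, 1.83×10⁴) N/C.
E + v×B = (-1.71×10⁴, 2.99×10⁴, 1.84×10⁴) N/C.
F = q(E + v×B) = (3.204×10⁻¹⁹ C)·(-1.71×10⁴, 2.99×10⁴, 1.84×10⁴) = (-5.47×10⁻¹⁵, 9.58×10⁻¹⁵, 5.89×10⁻¹⁵) N.
|F| = 1.25×10⁻¹⁴ N.

|F| ≈ 1.25×10⁻¹⁴ N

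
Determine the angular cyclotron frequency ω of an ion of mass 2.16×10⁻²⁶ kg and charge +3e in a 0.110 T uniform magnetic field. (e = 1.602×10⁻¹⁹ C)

ω = |q|B/m.
ω = (4.806×10⁻¹⁹)(0.110)/2.16×10⁻²⁶ ≈ 2.45×10⁶ rad/s.

ω ≈ 2.45×10⁶ rad/s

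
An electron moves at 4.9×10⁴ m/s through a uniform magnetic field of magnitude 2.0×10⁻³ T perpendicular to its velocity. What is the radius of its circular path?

The magnetic force provides the centripetal force: |q|vB = mv²/r.
r = mv/(|q|B) = (9.109×10⁻³¹)(4.9×10⁴)/((1.602×10⁻¹⁹)(2.0×10⁻³)) ≈ 1.4×10⁻⁴ m.

r ≈ 1.4×10⁻⁴ m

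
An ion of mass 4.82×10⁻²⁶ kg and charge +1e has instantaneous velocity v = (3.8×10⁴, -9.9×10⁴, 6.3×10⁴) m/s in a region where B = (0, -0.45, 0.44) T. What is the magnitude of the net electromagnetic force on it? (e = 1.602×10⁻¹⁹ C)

v×B = (-1.52×10⁴, -1.67×10⁴, -1.71×10⁴) N/C.
F = q v×B = (1.602×10⁻¹⁹ C)·(-1.52×10⁴, -1.67×10⁴, -1.71×10⁴) = (-2.44×10⁻¹⁵, -2.68×10⁻¹⁵, -2.74×10⁻¹⁵) N.
|F| = 4.54×10⁻¹⁵ N.

|F| ≈ 4.54×10⁻¹⁵ N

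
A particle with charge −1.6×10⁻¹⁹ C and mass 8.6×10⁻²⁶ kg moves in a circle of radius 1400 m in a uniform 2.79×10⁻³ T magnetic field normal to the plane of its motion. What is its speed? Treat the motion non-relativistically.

From |q|vB = mv²/r, v = |q|Br/m.
v = (1.6×10⁻¹⁹)(2.79×10⁻³)(1400)/8.6×10⁻²⁶ ≈ 7.27×10⁶ m/s.

v ≈ 7.27×10⁶ m/s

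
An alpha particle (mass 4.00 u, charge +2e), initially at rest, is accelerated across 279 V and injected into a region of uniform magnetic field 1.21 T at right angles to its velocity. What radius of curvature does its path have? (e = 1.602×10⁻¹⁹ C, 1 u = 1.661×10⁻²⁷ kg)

Acceleration: |q|V = ½mv² ⇒ v = √(2|q|V/m) = √(2·3.204×10⁻¹⁹·279/6.644×10⁻²⁷) ≈ 1.640×10⁵ m/s.
In the field: r = mv/(|q|B) = (6.644×10⁻²⁷)(1.640×10⁵)/((3.204×10⁻¹⁹)(1.21)) ≈ 2.81×10⁻³ m.

r ≈ 2.81×10⁻³ m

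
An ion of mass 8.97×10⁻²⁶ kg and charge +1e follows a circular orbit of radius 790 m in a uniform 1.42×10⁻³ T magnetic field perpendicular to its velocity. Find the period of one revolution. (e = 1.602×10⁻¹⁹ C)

T ≈ 2.48×10⁻³ s

The cyclotron period depends only on m, q, B: T = 2πm/(|q|B).
T = 2π(8.97×10⁻²⁶)/((1.602×10⁻¹⁹)(1.42×10⁻³)) ≈ 2.48×10⁻³ s.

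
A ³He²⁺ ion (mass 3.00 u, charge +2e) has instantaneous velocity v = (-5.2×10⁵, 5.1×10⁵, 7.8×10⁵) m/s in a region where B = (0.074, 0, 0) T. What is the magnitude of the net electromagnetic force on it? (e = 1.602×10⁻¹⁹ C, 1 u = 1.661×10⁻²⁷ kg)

|F| ≈ 2.21×10⁻¹⁴ N

v×B = (0, 5.77×10⁴, -3.77×10⁴) N/C.
F = q v×B = (3.204×10⁻¹⁹ C)·(0, 5.77×10⁴, -3.77×10⁴) = (0, 1.85×10⁻¹⁴, -1.21×10⁻¹⁴) N.
|F| = 2.21×10⁻¹⁴ N.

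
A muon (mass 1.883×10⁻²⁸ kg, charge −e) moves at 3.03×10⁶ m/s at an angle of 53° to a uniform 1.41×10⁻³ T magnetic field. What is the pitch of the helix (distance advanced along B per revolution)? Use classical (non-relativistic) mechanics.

v∥ = v cosθ = 3.03×10⁶·cos53° ≈ 1.823×10⁶ m/s.
T = 2πm/(|q|B) = 2π(1.883×10⁻²⁸)/((1.602×10⁻¹⁹)(1.41×10⁻³)) ≈ 5.238×10⁻⁶ s.
pitch = v∥ T = (1.823×10⁶)(5.238×10⁻⁶) ≈ 9.55 m.

p ≈ 9.55 m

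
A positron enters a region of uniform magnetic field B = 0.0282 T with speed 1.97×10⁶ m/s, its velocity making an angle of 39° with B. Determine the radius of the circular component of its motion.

v⊥ = v sinθ = 1.97×10⁶·sin39° ≈ 1.240×10⁶ m/s.
r = m v⊥/(|q|B) = (9.109×10⁻³¹)(1.240×10⁶)/((1.602×10⁻¹⁹)(0.0282)) ≈ 2.50×10⁻⁴ m.

r ≈ 2.50×10⁻⁴ m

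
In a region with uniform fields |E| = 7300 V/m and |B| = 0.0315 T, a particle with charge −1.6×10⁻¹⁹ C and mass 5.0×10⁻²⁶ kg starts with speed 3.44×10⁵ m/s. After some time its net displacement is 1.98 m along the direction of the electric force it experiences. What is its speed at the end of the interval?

v_f ≈ 4.59×10⁵ m/s

B does no work; ΔKE = |q|E d.
½mv_f² = ½mv₀² + |q|Ed = ½(5.0×10⁻²⁶)(3.44×10⁵)² + (1.6×10⁻¹⁹)(7300)(1.98) ≈ 2.958×10⁻¹⁵ J + 2.313×10⁻¹⁵ J ≈ 5.271×10⁻¹⁵ J.
v_f = √(2·5.271×10⁻¹⁵/5.0×10⁻²⁶) ≈ 4.59×10⁵ m/s.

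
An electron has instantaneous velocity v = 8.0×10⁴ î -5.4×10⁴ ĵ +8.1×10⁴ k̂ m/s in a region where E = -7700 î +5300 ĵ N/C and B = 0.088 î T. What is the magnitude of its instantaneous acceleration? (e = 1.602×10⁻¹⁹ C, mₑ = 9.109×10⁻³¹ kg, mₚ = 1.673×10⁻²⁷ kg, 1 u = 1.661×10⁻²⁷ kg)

|a| ≈ 2.70×10¹⁵ m/s²

v×B = (0, 7130, 4750) N/C.
E + v×B = (-7700, 1.24×10⁴, 4750) N/C.
F = q(E + v×B) = (−1.602×10⁻¹⁹ C)·(-7700, 1.24×10⁴, 4750) = (1.23×10⁻¹⁵, -1.99×10⁻¹⁵, -7.61×10⁻¹⁶) N.
|a| = |F|/m = 2.463×10⁻¹⁵/9.109×10⁻³¹ ≈ 2.70×10¹⁵ m/s².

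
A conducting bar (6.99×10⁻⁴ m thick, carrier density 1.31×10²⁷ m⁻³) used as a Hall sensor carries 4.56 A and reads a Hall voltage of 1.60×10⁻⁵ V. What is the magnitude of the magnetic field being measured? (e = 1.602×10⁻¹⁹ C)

B ≈ 0.515 T

From V_H = IB/(n e t), B = V_H n e t / I.
B = (1.60×10⁻⁵)(1.31×10²⁷)(1.602×10⁻¹⁹)(6.99×10⁻⁴)/4.56 ≈ 0.515 T.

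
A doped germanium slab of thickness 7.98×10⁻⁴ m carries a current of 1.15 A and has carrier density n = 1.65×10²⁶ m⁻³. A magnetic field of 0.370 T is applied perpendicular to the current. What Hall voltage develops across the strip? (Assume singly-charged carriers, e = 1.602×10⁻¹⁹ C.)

V_H ≈ 2.02×10⁻⁵ V

V_H = IB/(n e t).
V_H = (1.15)(0.370)/((1.65×10²⁶)(1.602×10⁻¹⁹)(7.98×10⁻⁴)) ≈ 2.02×10⁻⁵ V.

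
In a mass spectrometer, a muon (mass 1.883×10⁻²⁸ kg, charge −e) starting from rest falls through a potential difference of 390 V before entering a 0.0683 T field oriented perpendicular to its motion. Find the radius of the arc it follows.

r ≈ 0.0140 m

Acceleration: |q|V = ½mv² ⇒ v = √(2|q|V/m) = √(2·1.602×10⁻¹⁹·390/1.883×10⁻²⁸) ≈ 8.146×10⁵ m/s.
In the field: r = mv/(|q|B) = (1.883×10⁻²⁸)(8.146×10⁵)/((1.602×10⁻¹⁹)(0.0683)) ≈ 0.0140 m.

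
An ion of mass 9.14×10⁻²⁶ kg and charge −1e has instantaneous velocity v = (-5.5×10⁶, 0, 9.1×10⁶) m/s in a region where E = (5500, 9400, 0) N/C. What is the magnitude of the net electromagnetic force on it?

|F| ≈ 1.74×10⁻¹⁵ N

Only an electric field acts, so F = qE = (−1.602×10⁻¹⁹ C)·(5500, 9400, 0) = (-8.81×10⁻¹⁶, -1.51×10⁻¹⁵, 0) N.
|F| = 1.74×10⁻¹⁵ N.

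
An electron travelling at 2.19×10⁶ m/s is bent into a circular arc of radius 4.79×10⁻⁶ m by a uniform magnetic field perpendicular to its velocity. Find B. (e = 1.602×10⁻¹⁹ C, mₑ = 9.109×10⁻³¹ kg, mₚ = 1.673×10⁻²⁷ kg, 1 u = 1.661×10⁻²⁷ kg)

From |q|vB = mv²/r, B = mv/(|q|r).
B = (9.109×10⁻³¹)(2.19×10⁶)/((1.602×10⁻¹⁹)(4.79×10⁻⁶)) ≈ 2.60 T.

B ≈ 2.60 T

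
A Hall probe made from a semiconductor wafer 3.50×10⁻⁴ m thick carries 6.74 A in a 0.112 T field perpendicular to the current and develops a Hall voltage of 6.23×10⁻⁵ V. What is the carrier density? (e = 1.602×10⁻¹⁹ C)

n ≈ 2.16×10²⁶ m⁻³

From V_H = IB/(n e t), n = IB/(V_H e t).
n = (6.74)(0.112)/((6.23×10⁻⁵)(1.602×10⁻¹⁹)(3.50×10⁻⁴)) ≈ 2.16×10²⁶ m⁻³.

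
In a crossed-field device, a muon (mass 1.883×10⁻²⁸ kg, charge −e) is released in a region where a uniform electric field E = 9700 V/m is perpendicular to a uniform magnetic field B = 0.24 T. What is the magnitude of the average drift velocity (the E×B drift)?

v_d ≈ 4.0×10⁴ m/s

The steady drift has the magnetic force balancing the electric force, so v_d = E/B.
v_d = 9700/0.24 = 4.0×10⁴ m/s.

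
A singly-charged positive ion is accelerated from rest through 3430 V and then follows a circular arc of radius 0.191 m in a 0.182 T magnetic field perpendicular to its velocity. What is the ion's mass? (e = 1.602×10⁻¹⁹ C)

Combine |q|V = ½mv² and r = mv/(|q|B): eliminate v to get m = qB²r²/(2V).
m = (1.602×10⁻¹⁹)(0.182)²(0.191)²/(2·3430) ≈ 2.82×10⁻²⁶ kg.

m ≈ 2.82×10⁻²⁶ kg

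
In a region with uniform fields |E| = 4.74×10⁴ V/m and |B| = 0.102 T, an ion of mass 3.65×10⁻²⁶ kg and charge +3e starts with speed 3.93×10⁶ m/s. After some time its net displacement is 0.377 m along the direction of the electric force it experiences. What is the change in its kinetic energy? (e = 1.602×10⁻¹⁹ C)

The magnetic force is always ⟂ v and does no work; only the electric force changes KE.
ΔKE = F_E · d = |q|E d = (4.806×10⁻¹⁹)(4.74×10⁴)(0.377) ≈ 8.59×10⁻¹⁵ J.

ΔKE ≈ 8.59×10⁻¹⁵ J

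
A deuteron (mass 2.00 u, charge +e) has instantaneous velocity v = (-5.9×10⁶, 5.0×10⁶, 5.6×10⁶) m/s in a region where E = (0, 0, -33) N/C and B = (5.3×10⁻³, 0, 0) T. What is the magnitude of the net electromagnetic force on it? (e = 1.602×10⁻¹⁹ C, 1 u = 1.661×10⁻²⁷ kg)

|F| ≈ 6.38×10⁻¹⁵ N

v×B = (0, 2.97×10⁴, -2.65×10⁴) N/C.
E + v×B = (0, 2.97×10⁴, -2.65×10⁴) N/C.
F = q(E + v×B) = (1.602×10⁻¹⁹ C)·(0, 2.97×10⁴, -2.65×10⁴) = (0, 4.75×10⁻¹⁵, -4.25×10⁻¹⁵) N.
|F| = 6.38×10⁻¹⁵ N.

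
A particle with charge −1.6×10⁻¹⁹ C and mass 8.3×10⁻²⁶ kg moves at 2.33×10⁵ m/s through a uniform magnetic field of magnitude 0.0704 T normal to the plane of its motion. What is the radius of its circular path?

The magnetic force provides the centripetal force: |q|vB = mv²/r.
r = mv/(|q|B) = (8.3×10⁻²⁶)(2.33×10⁵)/((1.6×10⁻¹⁹)(0.0704)) ≈ 1.72 m.

r ≈ 1.72 m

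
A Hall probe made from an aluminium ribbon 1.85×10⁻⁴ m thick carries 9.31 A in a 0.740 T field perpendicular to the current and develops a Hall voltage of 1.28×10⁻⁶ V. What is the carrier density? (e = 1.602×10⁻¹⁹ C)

From V_H = IB/(n e t), n = IB/(V_H e t).
n = (9.31)(0.740)/((1.28×10⁻⁶)(1.602×10⁻¹⁹)(1.85×10⁻⁴)) ≈ 1.82×10²⁹ m⁻³.

n ≈ 1.82×10²⁹ m⁻³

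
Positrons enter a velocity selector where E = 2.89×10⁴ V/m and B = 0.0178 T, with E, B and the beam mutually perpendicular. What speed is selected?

v = 1.62×10⁶ m/s

Straight-line motion ⇒ electric and magnetic forces cancel, so E = vB.
v = E/B = 2.89×10⁴/0.0178 = 1.62×10⁶ m/s.
The result is independent of the particle's charge and mass.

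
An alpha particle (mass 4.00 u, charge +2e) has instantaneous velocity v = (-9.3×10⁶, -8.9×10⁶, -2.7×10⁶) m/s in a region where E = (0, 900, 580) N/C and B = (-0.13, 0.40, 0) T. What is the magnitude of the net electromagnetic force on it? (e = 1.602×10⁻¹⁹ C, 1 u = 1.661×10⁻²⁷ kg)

v×B = (1.08×10⁶, 3.51×10⁵, -4.88×10⁶) N/C.
E + v×B = (1.08×10⁶, 3.52×10⁵, -4.88×10⁶) N/C.
F = q(E + v×B) = (3.204×10⁻¹⁹ C)·(1.08×10⁶, 3.52×10⁵, -4.88×10⁶) = (3.46×10⁻¹³, 1.13×10⁻¹³, -1.56×10⁻¹²) N.
|F| = 1.60×10⁻¹² N.

|F| ≈ 1.60×10⁻¹² N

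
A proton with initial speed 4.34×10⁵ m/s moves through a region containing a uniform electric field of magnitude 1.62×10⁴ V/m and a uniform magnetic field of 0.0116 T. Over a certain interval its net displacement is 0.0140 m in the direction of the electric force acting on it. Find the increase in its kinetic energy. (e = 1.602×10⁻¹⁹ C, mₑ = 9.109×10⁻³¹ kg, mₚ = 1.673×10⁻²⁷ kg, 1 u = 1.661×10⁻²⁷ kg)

The magnetic force is always ⟂ v and does no work; only the electric force changes KE.
ΔKE = F_E · d = |q|E d = (1.602×10⁻¹⁹)(1.62×10⁴)(0.0140) ≈ 3.63×10⁻¹⁷ J.

ΔKE ≈ 3.63×10⁻¹⁷ J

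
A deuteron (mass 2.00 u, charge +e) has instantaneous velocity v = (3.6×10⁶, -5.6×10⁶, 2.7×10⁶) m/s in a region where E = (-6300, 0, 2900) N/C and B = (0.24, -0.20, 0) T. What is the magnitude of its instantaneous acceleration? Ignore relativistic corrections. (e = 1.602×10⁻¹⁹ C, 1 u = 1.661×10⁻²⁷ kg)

|a| ≈ 5.05×10¹³ m/s²

v×B = (5.40×10⁵, 6.48×10⁵, 6.24×10⁵) N/C.
E + v×B = (5.34×10⁵, 6.48×10⁵, 6.27×10⁵) N/C.
F = q(E + v×B) = (1.602×10⁻¹⁹ C)·(5.34×10⁵, 6.48×10⁵, 6.27×10⁵) = (8.55×10⁻¹⁴, 1.04×10⁻¹³, 1.00×10⁻¹³) N.
|a| = |F|/m = 1.678×10⁻¹³/3.322×10⁻²⁷ ≈ 5.05×10¹³ m/s².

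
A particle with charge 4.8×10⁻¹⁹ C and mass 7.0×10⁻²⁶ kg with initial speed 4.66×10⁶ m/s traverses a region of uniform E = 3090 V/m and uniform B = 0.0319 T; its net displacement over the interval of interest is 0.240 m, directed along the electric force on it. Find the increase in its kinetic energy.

ΔKE ≈ 3.56×10⁻¹⁶ J

The magnetic force is always ⟂ v and does no work; only the electric force changes KE.
ΔKE = F_E · d = |q|E d = (4.8×10⁻¹⁹)(3090)(0.240) ≈ 3.56×10⁻¹⁶ J.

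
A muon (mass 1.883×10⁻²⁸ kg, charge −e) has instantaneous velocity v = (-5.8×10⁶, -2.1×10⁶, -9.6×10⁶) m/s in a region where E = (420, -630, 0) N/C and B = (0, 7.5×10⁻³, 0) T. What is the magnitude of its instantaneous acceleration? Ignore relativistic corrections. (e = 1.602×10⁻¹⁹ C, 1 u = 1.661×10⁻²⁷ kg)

v×B = (7.20×10⁴, 0, -4.35×10⁴) N/C.
E + v×B = (7.24×10⁴, -630, -4.35×10⁴) N/C.
F = q(E + v×B) = (−1.602×10⁻¹⁹ C)·(7.24×10⁴, -630, -4.35×10⁴) = (-1.16×10⁻¹⁴, 1.01×10⁻¹⁶, 6.97×10⁻¹⁵) N.
|a| = |F|/m = 1.353×10⁻¹⁴/1.883×10⁻²⁸ ≈ 7.19×10¹³ m/s².

|a| ≈ 7.19×10¹³ m/s²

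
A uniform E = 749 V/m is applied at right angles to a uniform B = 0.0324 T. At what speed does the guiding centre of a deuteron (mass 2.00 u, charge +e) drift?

The steady drift has the magnetic force balancing the electric force, so v_d = E/B.
v_d = 749/0.0324 = 2.31×10⁴ m/s.

v_d ≈ 2.31×10⁴ m/s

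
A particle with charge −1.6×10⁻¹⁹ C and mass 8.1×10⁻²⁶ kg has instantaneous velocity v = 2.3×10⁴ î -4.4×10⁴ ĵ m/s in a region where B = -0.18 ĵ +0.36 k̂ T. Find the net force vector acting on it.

F ≈ (2.53×10⁻¹⁵, 1.32×10⁻¹⁵, 6.62×10⁻¹⁶) N

v×B = (-1.58×10⁴, -8280, -4140) N/C.
F = q v×B = (−1.6×10⁻¹⁹ C)·(-1.58×10⁴, -8280, -4140) = (2.53×10⁻¹⁵, 1.32×10⁻¹⁵, 6.62×10⁻¹⁶) N.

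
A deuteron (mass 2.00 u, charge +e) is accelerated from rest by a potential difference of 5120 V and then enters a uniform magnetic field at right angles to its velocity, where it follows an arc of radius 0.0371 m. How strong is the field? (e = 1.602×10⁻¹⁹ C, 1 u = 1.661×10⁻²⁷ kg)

v = √(2|q|V/m) = √(2·1.602×10⁻¹⁹·5120/3.322×10⁻²⁷) ≈ 7.027×10⁵ m/s.
B = mv/(|q|r) = (3.322×10⁻²⁷)(7.027×10⁵)/((1.602×10⁻¹⁹)(0.0371)) ≈ 0.393 T.

B ≈ 0.393 T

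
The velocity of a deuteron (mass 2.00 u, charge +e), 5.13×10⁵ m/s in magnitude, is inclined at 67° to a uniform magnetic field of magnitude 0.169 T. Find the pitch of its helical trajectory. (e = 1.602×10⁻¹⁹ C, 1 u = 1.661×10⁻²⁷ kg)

v∥ = v cosθ = 5.13×10⁵·cos67° ≈ 2.004×10⁵ m/s.
T = 2πm/(|q|B) = 2π(3.322×10⁻²⁷)/((1.602×10⁻¹⁹)(0.169)) ≈ 7.710×10⁻⁷ s.
pitch = v∥ T = (2.004×10⁵)(7.710×10⁻⁷) ≈ 0.155 m.

p ≈ 0.155 m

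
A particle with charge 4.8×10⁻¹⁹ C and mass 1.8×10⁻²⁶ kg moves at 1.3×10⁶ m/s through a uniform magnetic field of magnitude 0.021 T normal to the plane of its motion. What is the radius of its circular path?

The magnetic force provides the centripetal force: |q|vB = mv²/r.
r = mv/(|q|B) = (1.8×10⁻²⁶)(1.3×10⁶)/((4.8×10⁻¹⁹)(0.021)) ≈ 2.3 m.

r ≈ 2.3 m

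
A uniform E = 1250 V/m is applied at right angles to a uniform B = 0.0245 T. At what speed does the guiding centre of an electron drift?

In crossed fields the guiding centre drifts at v_d = |E×B|/B² = E/B, independent of charge and mass.
v_d = 1250/0.0245 = 5.10×10⁴ m/s.

v_d ≈ 5.10×10⁴ m/s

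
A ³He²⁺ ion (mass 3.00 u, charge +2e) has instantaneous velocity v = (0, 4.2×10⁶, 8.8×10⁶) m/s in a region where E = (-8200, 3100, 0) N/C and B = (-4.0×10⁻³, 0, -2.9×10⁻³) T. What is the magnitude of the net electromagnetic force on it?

|F| ≈ 1.33×10⁻¹⁴ N

v×B = (-1.22×10⁴, -3.52×10⁴, 1.68×10⁴) N/C.
E + v×B = (-2.04×10⁴, -3.21×10⁴, 1.68×10⁴) N/C.
F = q(E + v×B) = (3.204×10⁻¹⁹ C)·(-2.04×10⁴, -3.21×10⁴, 1.68×10⁴) = (-6.53×10⁻¹⁵, -1.03×10⁻¹⁴, 5.38×10⁻¹⁵) N.
|F| = 1.33×10⁻¹⁴ N.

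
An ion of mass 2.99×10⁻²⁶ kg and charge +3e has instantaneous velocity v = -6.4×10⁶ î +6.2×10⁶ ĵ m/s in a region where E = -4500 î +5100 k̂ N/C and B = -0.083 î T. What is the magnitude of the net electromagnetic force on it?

|F| ≈ 2.50×10⁻¹³ N

v×B = (0, 0, 5.15×10⁵) N/C.
E + v×B = (-4500, 0, 5.20×10⁵) N/C.
F = q(E + v×B) = (4.806×10⁻¹⁹ C)·(-4500, 0, 5.20×10⁵) = (-2.16×10⁻¹⁵, 0, 2.50×10⁻¹³) N.
|F| = 2.50×10⁻¹³ N.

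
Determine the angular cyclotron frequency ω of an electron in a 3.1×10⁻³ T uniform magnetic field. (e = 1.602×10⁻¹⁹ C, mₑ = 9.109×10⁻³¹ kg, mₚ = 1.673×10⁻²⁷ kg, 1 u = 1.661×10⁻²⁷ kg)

ω = |q|B/m.
ω = (1.602×10⁻¹⁹)(3.1×10⁻³)/9.109×10⁻³¹ ≈ 5.5×10⁸ rad/s.

ω ≈ 5.5×10⁸ rad/s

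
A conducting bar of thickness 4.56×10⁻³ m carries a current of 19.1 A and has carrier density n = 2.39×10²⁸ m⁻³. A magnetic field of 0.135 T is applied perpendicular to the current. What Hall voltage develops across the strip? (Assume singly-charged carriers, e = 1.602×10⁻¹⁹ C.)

V_H ≈ 1.48×10⁻⁷ V

V_H = IB/(n e t).
V_H = (19.1)(0.135)/((2.39×10²⁸)(1.602×10⁻¹⁹)(4.56×10⁻³)) ≈ 1.48×10⁻⁷ V.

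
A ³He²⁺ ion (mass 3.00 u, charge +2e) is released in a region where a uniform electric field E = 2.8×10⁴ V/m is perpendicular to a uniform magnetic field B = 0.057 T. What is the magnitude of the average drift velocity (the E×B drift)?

The E×B drift speed is v_d = E/B.
v_d = 2.8×10⁴/0.057 = 4.9×10⁵ m/s.

v_d ≈ 4.9×10⁵ m/s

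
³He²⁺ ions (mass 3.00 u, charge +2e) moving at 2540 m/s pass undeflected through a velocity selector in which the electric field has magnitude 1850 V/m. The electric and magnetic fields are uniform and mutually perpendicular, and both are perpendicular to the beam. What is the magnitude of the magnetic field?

B = 0.728 T

Balance of forces in the selector: qE = qvB ⇒ B = E/v.
B = 1850/2540 = 0.728 T.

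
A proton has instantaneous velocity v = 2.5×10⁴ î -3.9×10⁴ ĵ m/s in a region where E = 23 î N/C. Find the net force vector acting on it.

F ≈ (3.68×10⁻¹⁸, 0, 0) N

Only an electric field acts, so F = qE = (1.602×10⁻¹⁹ C)·(23.0, 0, 0) = (3.68×10⁻¹⁸, 0, 0) N.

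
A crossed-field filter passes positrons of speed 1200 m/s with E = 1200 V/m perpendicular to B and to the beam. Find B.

B = 1.0 T

Balance of forces in the selector: qE = qvB ⇒ B = E/v.
B = 1200/1200 = 1.0 T.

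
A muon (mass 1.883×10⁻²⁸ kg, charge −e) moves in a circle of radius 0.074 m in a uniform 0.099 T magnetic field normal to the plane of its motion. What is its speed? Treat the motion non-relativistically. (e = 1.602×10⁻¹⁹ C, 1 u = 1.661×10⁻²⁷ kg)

From |q|vB = mv²/r, v = |q|Br/m.
v = (1.602×10⁻¹⁹)(0.099)(0.074)/1.883×10⁻²⁸ ≈ 6.2×10⁶ m/s.

v ≈ 6.2×10⁶ m/s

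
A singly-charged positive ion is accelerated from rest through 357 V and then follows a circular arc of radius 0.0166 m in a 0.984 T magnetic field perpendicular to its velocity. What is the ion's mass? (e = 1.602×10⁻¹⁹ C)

Combine |q|V = ½mv² and r = mv/(|q|B): eliminate v to get m = qB²r²/(2V).
m = (1.602×10⁻¹⁹)(0.984)²(0.0166)²/(2·357) ≈ 5.99×10⁻²⁶ kg.

m ≈ 5.99×10⁻²⁶ kg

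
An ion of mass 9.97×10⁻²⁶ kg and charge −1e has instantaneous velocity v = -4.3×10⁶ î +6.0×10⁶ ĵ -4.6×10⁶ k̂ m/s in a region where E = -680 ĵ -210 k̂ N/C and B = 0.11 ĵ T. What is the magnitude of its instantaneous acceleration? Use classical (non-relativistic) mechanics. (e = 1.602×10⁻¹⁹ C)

v×B = (5.06×10⁵, 0, -4.73×10⁵) N/C.
E + v×B = (5.06×10⁵, -680, -4.73×10⁵) N/C.
F = q(E + v×B) = (−1.602×10⁻¹⁹ C)·(5.06×10⁵, -680, -4.73×10⁵) = (-8.11×10⁻¹⁴, 1.09×10⁻¹⁶, 7.58×10⁻¹⁴) N.
|a| = |F|/m = 1.110×10⁻¹³/9.97×10⁻²⁶ ≈ 1.11×10¹² m/s².

|a| ≈ 1.11×10¹² m/s²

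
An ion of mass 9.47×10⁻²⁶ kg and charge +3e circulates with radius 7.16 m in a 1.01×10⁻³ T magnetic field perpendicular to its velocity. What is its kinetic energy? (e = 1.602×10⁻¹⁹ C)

v = |q|Br/m, then KE = ½mv² = (qBr)²/(2m).
v = (4.806×10⁻¹⁹)(1.01×10⁻³)(7.16)/9.47×10⁻²⁶ ≈ 3.670×10⁴ m/s.
KE = ½(9.47×10⁻²⁶)(3.670×10⁴)² ≈ 6.38×10⁻¹⁷ J.

KE ≈ 6.38×10⁻¹⁷ J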